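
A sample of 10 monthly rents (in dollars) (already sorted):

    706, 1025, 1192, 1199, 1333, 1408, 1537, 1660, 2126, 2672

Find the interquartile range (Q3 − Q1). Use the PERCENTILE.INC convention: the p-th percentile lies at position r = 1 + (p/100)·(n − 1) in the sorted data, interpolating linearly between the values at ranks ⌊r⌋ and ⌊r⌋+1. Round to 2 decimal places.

n = 10.
P25: r = 3.25; ranks 3–4 are 1192, 1199; interpolating gives 1193.75.
P75: r = 7.75; ranks 7–8 are 1537, 1660; interpolating gives 1629.25.
Difference: 1629.25 − 1193.75 = 435.5.

435.50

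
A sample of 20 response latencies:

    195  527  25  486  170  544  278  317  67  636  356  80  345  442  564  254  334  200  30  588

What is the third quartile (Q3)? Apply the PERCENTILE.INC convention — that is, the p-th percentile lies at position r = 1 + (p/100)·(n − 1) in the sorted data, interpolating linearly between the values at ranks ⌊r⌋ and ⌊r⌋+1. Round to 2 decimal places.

496.25

Sorted: 25, 30, 67, 80, 170, 195, 200, 254, 278, 317, 334, 345, 356, 442, 486, 527, 544, 564, 588, 636.
n = 20.
r = 1 + (75/100)·(20 − 1) = 1 + 14.25 = 15.25.
Rank 15 is 486 and rank 16 is 527.
Interpolate: 486 + 0.25·(527 − 486) = 486 + 0.25·41 = 496.25.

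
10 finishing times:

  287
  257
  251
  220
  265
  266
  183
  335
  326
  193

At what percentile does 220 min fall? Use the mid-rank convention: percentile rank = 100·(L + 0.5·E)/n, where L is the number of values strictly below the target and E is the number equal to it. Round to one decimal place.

25.0

Sorted: 183, 193, 220, 251, 257, 265, 266, 287, 326, 335.
Count below 220: L = 2; count equal: E = 1; n = 10.
Percentile rank = 100·(2 + 0.5·1)/10 = 100·2.5/10 = 25.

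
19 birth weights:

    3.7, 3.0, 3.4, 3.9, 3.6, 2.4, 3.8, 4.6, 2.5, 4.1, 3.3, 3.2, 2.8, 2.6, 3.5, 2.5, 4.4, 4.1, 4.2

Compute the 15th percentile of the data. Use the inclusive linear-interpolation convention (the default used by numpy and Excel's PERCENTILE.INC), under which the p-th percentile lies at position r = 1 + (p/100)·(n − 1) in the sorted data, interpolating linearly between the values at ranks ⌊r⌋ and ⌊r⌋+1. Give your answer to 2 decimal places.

2.57

Sorted: 2.4, 2.5, 2.5, 2.6, 2.8, 3.0, 3.2, 3.3, 3.4, 3.5, 3.6, 3.7, 3.8, 3.9, 4.1, 4.1, 4.2, 4.4, 4.6.
n = 19.
r = 1 + (15/100)·(19 − 1) = 1 + 2.7 = 3.7.
Rank 3 is 2.5 and rank 4 is 2.6.
Interpolate: 2.5 + 0.7·(2.6 − 2.5) = 2.5 + 0.7·0.1 = 2.57.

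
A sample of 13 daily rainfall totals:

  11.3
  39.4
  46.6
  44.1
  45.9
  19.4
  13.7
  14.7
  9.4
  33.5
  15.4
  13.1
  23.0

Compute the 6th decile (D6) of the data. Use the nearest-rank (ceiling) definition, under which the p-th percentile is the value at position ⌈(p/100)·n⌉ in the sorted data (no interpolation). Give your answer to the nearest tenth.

23.0

Sorted: 9.4, 11.3, 13.1, 13.7, 14.7, 15.4, 19.4, 23.0, 33.5, 39.4, 44.1, 45.9, 46.6.
n = 13.
Position = ⌈60/100 · 13⌉ = ⌈7.8⌉ = 8.
The value at rank 8 is 23.0.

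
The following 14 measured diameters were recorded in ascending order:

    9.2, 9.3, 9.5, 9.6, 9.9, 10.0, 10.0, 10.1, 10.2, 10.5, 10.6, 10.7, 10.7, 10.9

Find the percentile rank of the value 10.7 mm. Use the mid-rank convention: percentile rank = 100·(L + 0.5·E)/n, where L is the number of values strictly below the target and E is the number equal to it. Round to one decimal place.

Count below 10.7: L = 11; count equal: E = 2; n = 14.
Percentile rank = 100·(11 + 0.5·2)/14 = 100·12/14 = 85.71.

85.7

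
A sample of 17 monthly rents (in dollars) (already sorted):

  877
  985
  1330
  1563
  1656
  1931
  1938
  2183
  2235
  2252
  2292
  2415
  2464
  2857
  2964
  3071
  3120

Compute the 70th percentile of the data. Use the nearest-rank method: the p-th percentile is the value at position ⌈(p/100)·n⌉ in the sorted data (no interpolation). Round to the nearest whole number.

n = 17.
Position = ⌈70/100 · 17⌉ = ⌈11.9⌉ = 12.
The value at rank 12 is 2415.

2415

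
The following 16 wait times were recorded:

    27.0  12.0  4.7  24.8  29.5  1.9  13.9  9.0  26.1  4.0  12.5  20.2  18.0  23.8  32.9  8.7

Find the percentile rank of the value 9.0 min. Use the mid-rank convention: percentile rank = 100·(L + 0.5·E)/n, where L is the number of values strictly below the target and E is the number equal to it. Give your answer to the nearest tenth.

Sorted: 1.9, 4.0, 4.7, 8.7, 9.0, 12.0, 12.5, 13.9, 18.0, 20.2, 23.8, 24.8, 26.1, 27.0, 29.5, 32.9.
Count below 9.0: L = 4; count equal: E = 1; n = 16.
Percentile rank = 100·(4 + 0.5·1)/16 = 100·4.5/16 = 28.12.

28.1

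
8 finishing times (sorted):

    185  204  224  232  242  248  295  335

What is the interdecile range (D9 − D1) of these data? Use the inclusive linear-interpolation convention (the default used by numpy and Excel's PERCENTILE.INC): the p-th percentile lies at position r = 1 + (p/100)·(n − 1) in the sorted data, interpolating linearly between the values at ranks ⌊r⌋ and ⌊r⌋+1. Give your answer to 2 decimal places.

n = 8.
P10: r = 1.7; ranks 1–2 are 185, 204; interpolating gives 198.3.
P90: r = 7.3; ranks 7–8 are 295, 335; interpolating gives 307.
Difference: 307 − 198.3 = 108.7.

108.70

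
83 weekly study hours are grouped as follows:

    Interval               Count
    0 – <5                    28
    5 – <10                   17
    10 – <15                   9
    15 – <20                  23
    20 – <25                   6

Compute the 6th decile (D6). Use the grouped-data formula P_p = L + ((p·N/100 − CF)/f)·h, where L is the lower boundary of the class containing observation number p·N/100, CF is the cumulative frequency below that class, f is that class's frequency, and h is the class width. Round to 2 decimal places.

12.67

N = 83; target position k = 60/100 · 83 = 49.8.
Cumulative frequencies: 28, 45, 54, 77, 83.
Observation 49.8 falls in the class 10 – <15.
L = 10, CF = 45, f = 9, h = 5.
P60 = 10 + ((49.8 − 45)/9)·5 = 10 + 2.66667 = 12.6667.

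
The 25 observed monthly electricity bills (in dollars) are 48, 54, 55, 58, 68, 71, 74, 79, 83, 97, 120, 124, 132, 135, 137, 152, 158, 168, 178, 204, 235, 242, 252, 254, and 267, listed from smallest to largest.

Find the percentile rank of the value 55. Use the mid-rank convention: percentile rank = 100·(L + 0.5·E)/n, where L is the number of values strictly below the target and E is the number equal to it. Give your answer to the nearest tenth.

10.0

Count below 55: L = 2; count equal: E = 1; n = 25.
Percentile rank = 100·(2 + 0.5·1)/25 = 100·2.5/25 = 10.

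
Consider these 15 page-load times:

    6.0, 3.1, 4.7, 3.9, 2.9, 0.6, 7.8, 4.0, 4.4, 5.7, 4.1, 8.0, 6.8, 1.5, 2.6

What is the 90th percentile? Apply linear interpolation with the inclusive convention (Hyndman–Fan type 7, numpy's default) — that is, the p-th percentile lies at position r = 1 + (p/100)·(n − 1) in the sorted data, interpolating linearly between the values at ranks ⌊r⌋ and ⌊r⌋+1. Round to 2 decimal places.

7.40

Sorted: 0.6, 1.5, 2.6, 2.9, 3.1, 3.9, 4.0, 4.1, 4.4, 4.7, 5.7, 6.0, 6.8, 7.8, 8.0.
n = 15.
r = 1 + (90/100)·(15 − 1) = 1 + 12.6 = 13.6.
Rank 13 is 6.8 and rank 14 is 7.8.
Interpolate: 6.8 + 0.6·(7.8 − 6.8) = 6.8 + 0.6·1 = 7.4.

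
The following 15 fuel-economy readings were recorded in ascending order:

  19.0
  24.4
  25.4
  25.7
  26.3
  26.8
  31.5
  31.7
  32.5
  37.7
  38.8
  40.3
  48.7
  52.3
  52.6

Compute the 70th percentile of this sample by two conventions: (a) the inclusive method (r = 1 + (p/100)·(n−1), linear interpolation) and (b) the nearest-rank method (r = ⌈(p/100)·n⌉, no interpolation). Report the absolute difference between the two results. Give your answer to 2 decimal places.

n = 15.
(a) r = 10.8; between ranks 10 (37.7) and 11 (38.8): 38.58.
(b) the nearest-rank method: rank 11 → 38.8.
|38.58 − 38.8| = 0.22.

0.22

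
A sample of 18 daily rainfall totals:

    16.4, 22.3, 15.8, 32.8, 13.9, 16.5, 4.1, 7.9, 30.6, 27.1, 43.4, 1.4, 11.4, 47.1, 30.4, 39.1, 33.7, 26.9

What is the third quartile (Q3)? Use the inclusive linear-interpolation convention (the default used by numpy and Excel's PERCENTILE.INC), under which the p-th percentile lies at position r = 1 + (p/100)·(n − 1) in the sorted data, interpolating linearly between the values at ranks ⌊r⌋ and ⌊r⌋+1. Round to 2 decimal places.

32.25

Sorted: 1.4, 4.1, 7.9, 11.4, 13.9, 15.8, 16.4, 16.5, 22.3, 26.9, 27.1, 30.4, 30.6, 32.8, 33.7, 39.1, 43.4, 47.1.
n = 18.
r = 1 + (75/100)·(18 − 1) = 1 + 12.75 = 13.75.
Rank 13 is 30.6 and rank 14 is 32.8.
Interpolate: 30.6 + 0.75·(32.8 − 30.6) = 30.6 + 0.75·2.2 = 32.25.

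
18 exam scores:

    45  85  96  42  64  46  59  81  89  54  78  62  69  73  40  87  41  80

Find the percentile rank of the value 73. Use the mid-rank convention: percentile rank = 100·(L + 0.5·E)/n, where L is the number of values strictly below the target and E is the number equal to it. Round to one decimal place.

58.3

Sorted: 40, 41, 42, 45, 46, 54, 59, 62, 64, 69, 73, 78, 80, 81, 85, 87, 89, 96.
Count below 73: L = 10; count equal: E = 1; n = 18.
Percentile rank = 100·(10 + 0.5·1)/18 = 100·10.5/18 = 58.33.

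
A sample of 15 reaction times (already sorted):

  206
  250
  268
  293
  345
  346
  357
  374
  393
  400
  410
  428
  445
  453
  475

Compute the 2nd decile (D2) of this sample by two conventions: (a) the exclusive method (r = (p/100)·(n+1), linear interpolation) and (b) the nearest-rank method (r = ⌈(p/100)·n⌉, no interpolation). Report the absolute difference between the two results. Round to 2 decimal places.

5.00

n = 15.
(a) r = 3.2; between ranks 3 (268) and 4 (293): 273.
(b) the nearest-rank method: rank 3 → 268.
|273 − 268| = 5.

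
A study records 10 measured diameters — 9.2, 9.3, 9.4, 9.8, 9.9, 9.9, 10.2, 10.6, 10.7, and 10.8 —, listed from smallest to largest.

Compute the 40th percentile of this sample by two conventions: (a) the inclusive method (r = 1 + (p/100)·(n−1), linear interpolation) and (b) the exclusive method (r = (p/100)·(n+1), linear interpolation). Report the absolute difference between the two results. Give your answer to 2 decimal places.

0.02

n = 10.
(a) r = 4.6; between ranks 4 (9.8) and 5 (9.9): 9.86.
(b) r = 4.4; between ranks 4 (9.8) and 5 (9.9): 9.84.
|9.86 − 9.84| = 0.02.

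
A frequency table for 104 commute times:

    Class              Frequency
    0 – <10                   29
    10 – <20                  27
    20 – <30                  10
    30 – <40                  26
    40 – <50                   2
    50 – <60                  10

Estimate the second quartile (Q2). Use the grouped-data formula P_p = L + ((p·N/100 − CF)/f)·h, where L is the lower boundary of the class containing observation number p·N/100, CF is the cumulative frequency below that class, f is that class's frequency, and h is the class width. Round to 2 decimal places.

N = 104; target position k = 50/100 · 104 = 52.
Cumulative frequencies: 29, 56, 66, 92, 94, 104.
Observation 52 falls in the class 10 – <20.
L = 10, CF = 29, f = 27, h = 10.
P50 = 10 + ((52 − 29)/27)·10 = 10 + 8.51852 = 18.5185.

18.52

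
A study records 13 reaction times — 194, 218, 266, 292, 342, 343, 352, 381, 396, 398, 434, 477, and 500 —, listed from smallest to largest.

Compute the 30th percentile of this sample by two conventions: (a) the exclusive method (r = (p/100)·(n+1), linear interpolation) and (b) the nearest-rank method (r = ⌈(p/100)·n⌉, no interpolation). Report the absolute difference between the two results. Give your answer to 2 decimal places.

n = 13.
(a) r = 4.2; between ranks 4 (292) and 5 (342): 302.
(b) the nearest-rank method: rank 4 → 292.
|302 − 292| = 10.

10.00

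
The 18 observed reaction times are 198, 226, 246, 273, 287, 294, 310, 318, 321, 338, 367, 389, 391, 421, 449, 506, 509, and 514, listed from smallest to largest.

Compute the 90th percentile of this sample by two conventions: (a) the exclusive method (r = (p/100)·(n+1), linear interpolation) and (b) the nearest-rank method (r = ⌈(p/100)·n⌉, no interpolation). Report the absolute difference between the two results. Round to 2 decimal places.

n = 18.
(a) r = 17.1; between ranks 17 (509) and 18 (514): 509.5.
(b) the nearest-rank method: rank 17 → 509.
|509.5 − 509| = 0.5.

0.50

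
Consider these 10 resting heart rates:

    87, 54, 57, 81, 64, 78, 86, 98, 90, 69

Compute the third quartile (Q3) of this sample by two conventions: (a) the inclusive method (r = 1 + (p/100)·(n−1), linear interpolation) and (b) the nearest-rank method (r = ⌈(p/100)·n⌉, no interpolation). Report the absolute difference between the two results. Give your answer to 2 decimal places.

Sorted: 54, 57, 64, 69, 78, 81, 86, 87, 90, 98.
n = 10.
(a) r = 7.75; between ranks 7 (86) and 8 (87): 86.75.
(b) the nearest-rank method: rank 8 → 87.
|86.75 − 87| = 0.25.

0.25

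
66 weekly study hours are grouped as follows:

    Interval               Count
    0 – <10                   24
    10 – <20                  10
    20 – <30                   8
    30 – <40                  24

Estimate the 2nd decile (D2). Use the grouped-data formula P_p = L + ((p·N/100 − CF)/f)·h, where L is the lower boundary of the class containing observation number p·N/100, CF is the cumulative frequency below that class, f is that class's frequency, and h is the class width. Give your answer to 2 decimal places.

5.50

N = 66; target position k = 20/100 · 66 = 13.2.
Cumulative frequencies: 24, 34, 42, 66.
Observation 13.2 falls in the class 0 – <10.
L = 0, CF = 0, f = 24, h = 10.
P20 = 0 + ((13.2 − 0)/24)·10 = 0 + 5.5 = 5.5.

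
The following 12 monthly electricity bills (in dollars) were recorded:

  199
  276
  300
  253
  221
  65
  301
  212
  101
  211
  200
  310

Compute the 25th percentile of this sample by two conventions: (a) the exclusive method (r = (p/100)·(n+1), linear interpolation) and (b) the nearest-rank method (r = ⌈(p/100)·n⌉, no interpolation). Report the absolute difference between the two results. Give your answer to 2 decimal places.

Sorted: 65, 101, 199, 200, 211, 212, 221, 253, 276, 300, 301, 310.
n = 12.
(a) r = 3.25; between ranks 3 (199) and 4 (200): 199.25.
(b) the nearest-rank method: rank 3 → 199.
|199.25 − 199| = 0.25.

0.25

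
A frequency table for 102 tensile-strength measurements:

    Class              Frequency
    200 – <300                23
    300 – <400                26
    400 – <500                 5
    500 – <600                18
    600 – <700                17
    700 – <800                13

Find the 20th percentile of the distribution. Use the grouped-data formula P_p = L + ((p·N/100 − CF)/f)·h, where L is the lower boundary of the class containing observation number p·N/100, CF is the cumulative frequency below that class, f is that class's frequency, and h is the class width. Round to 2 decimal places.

288.70

N = 102; target position k = 20/100 · 102 = 20.4.
Cumulative frequencies: 23, 49, 54, 72, 89, 102.
Observation 20.4 falls in the class 200 – <300.
L = 200, CF = 0, f = 23, h = 100.
P20 = 200 + ((20.4 − 0)/23)·100 = 200 + 88.6957 = 288.696.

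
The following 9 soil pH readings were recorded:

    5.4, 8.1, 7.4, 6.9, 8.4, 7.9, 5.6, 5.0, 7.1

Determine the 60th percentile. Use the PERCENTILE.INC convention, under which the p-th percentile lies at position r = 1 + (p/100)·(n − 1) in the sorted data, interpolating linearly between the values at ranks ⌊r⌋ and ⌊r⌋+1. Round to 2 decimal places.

Sorted: 5.0, 5.4, 5.6, 6.9, 7.1, 7.4, 7.9, 8.1, 8.4.
n = 9.
r = 1 + (60/100)·(9 − 1) = 1 + 4.8 = 5.8.
Rank 5 is 7.1 and rank 6 is 7.4.
Interpolate: 7.1 + 0.8·(7.4 − 7.1) = 7.1 + 0.8·0.3 = 7.34.

7.34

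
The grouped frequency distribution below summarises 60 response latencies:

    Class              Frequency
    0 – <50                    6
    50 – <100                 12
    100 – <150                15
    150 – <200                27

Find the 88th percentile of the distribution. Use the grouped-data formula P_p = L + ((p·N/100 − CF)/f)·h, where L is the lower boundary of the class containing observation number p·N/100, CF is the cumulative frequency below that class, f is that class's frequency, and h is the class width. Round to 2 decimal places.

186.67

N = 60; target position k = 88/100 · 60 = 52.8.
Cumulative frequencies: 6, 18, 33, 60.
Observation 52.8 falls in the class 150 – <200.
L = 150, CF = 33, f = 27, h = 50.
P88 = 150 + ((52.8 − 33)/27)·50 = 150 + 36.6667 = 186.667.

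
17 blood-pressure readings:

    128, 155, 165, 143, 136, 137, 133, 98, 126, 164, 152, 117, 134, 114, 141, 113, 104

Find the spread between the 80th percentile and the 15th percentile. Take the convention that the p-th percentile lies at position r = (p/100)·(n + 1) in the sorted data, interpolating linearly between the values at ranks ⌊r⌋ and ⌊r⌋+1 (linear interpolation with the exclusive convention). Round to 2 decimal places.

42.90

Sorted: 98, 104, 113, 114, 117, 126, 128, 133, 134, 136, 137, 141, 143, 152, 155, 164, 165.
n = 17.
P15: r = 2.7; ranks 2–3 are 104, 113; interpolating gives 110.3.
P80: r = 14.4; ranks 14–15 are 152, 155; interpolating gives 153.2.
Difference: 153.2 − 110.3 = 42.9.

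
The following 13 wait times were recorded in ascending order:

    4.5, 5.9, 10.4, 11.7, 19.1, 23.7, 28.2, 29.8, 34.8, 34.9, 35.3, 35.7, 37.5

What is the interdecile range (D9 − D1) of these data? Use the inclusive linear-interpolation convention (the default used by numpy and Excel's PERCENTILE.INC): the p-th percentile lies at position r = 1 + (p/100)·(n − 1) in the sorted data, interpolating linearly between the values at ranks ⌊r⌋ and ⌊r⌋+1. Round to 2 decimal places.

28.82

n = 13.
P10: r = 2.2; ranks 2–3 are 5.9, 10.4; interpolating gives 6.8.
P90: r = 11.8; ranks 11–12 are 35.3, 35.7; interpolating gives 35.62.
Difference: 35.62 − 6.8 = 28.82.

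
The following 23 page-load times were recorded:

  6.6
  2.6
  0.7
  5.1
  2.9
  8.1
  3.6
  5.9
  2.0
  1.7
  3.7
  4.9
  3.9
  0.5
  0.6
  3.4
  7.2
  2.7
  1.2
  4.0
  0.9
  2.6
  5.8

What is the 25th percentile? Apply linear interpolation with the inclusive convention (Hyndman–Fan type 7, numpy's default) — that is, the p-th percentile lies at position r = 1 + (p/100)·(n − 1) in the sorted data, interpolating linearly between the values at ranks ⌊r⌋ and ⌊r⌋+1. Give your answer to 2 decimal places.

Sorted: 0.5, 0.6, 0.7, 0.9, 1.2, 1.7, 2.0, 2.6, 2.6, 2.7, 2.9, 3.4, 3.6, 3.7, 3.9, 4.0, 4.9, 5.1, 5.8, 5.9, 6.6, 7.2, 8.1.
n = 23.
r = 1 + (25/100)·(23 − 1) = 1 + 5.5 = 6.5.
Rank 6 is 1.7 and rank 7 is 2.0.
Interpolate: 1.7 + 0.5·(2.0 − 1.7) = 1.7 + 0.5·0.3 = 1.85.

1.85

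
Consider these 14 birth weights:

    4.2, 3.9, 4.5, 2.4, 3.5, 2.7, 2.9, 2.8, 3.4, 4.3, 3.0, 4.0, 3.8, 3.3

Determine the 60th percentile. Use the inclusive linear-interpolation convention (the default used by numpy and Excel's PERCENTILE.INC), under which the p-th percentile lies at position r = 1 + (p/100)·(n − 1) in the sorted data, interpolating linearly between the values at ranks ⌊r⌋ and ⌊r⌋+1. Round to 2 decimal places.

3.74

Sorted: 2.4, 2.7, 2.8, 2.9, 3.0, 3.3, 3.4, 3.5, 3.8, 3.9, 4.0, 4.2, 4.3, 4.5.
n = 14.
r = 1 + (60/100)·(14 − 1) = 1 + 7.8 = 8.8.
Rank 8 is 3.5 and rank 9 is 3.8.
Interpolate: 3.5 + 0.8·(3.8 − 3.5) = 3.5 + 0.8·0.3 = 3.74.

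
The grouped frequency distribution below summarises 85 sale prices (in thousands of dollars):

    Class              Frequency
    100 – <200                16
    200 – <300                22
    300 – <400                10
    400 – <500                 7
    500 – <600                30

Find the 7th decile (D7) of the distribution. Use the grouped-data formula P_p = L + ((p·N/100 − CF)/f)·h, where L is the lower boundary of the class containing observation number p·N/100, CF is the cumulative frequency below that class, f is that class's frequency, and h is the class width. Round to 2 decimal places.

515.00

N = 85; target position k = 70/100 · 85 = 59.5.
Cumulative frequencies: 16, 38, 48, 55, 85.
Observation 59.5 falls in the class 500 – <600.
L = 500, CF = 55, f = 30, h = 100.
P70 = 500 + ((59.5 − 55)/30)·100 = 500 + 15 = 515.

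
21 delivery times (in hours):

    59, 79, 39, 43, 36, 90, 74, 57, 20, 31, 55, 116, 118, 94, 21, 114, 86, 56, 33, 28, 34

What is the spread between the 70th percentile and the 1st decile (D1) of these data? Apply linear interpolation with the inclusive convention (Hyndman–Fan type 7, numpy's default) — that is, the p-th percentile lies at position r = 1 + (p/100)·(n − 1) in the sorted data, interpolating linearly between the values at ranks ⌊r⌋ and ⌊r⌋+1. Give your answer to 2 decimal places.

51.00

Sorted: 20, 21, 28, 31, 33, 34, 36, 39, 43, 55, 56, 57, 59, 74, 79, 86, 90, 94, 114, 116, 118.
n = 21.
P10: r = 3 (integer) → 28.
P70: r = 15 (integer) → 79.
Difference: 79 − 28 = 51.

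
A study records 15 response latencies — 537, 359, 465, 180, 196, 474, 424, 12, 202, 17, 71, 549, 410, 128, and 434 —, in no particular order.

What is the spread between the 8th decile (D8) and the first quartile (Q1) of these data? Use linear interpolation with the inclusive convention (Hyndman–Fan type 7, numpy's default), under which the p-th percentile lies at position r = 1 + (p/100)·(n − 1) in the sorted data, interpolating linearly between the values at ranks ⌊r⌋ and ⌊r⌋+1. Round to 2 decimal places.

Sorted: 12, 17, 71, 128, 180, 196, 202, 359, 410, 424, 434, 465, 474, 537, 549.
n = 15.
P25: r = 4.5; ranks 4–5 are 128, 180; interpolating gives 154.
P80: r = 12.2; ranks 12–13 are 465, 474; interpolating gives 466.8.
Difference: 466.8 − 154 = 312.8.

312.80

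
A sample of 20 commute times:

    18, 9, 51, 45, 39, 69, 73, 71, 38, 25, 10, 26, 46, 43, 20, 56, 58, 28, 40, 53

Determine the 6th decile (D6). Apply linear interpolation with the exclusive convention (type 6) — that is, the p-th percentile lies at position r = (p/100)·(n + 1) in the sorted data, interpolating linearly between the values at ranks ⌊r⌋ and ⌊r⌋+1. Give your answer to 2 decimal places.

45.60

Sorted: 9, 10, 18, 20, 25, 26, 28, 38, 39, 40, 43, 45, 46, 51, 53, 56, 58, 69, 71, 73.
n = 20.
r = (60/100)·(20 + 1) = 12.6.
Rank 12 is 45 and rank 13 is 46.
Interpolate: 45 + 0.6·(46 − 45) = 45 + 0.6·1 = 45.6.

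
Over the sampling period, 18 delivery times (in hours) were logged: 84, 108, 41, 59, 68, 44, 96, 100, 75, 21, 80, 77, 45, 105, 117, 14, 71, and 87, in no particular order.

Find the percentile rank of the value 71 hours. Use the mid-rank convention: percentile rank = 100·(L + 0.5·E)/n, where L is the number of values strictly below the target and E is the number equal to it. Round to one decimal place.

Sorted: 14, 21, 41, 44, 45, 59, 68, 71, 75, 77, 80, 84, 87, 96, 100, 105, 108, 117.
Count below 71: L = 7; count equal: E = 1; n = 18.
Percentile rank = 100·(7 + 0.5·1)/18 = 100·7.5/18 = 41.67.

41.7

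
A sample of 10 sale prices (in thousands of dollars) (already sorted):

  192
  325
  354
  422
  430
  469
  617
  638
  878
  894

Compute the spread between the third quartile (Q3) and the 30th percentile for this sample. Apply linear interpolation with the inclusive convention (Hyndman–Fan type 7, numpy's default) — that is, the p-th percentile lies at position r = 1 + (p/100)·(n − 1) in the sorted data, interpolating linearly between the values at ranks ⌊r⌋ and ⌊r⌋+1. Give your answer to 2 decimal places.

231.15

n = 10.
P30: r = 3.7; ranks 3–4 are 354, 422; interpolating gives 401.6.
P75: r = 7.75; ranks 7–8 are 617, 638; interpolating gives 632.75.
Difference: 632.75 − 401.6 = 231.15.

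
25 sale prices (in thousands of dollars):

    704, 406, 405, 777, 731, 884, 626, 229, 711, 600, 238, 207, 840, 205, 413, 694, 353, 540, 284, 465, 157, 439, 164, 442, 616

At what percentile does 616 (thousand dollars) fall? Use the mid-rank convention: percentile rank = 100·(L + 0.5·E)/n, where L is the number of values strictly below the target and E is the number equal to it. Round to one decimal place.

Sorted: 157, 164, 205, 207, 229, 238, 284, 353, 405, 406, 413, 439, 442, 465, 540, 600, 616, 626, 694, 704, 711, 731, 777, 840, 884.
Count below 616: L = 16; count equal: E = 1; n = 25.
Percentile rank = 100·(16 + 0.5·1)/25 = 100·16.5/25 = 66.

66.0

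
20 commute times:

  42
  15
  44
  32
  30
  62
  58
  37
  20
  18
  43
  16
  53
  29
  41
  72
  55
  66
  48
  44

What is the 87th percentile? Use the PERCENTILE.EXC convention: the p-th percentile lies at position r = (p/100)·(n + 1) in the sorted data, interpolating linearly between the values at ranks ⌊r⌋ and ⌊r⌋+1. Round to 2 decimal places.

Sorted: 15, 16, 18, 20, 29, 30, 32, 37, 41, 42, 43, 44, 44, 48, 53, 55, 58, 62, 66, 72.
n = 20.
r = (87/100)·(20 + 1) = 18.27.
Rank 18 is 62 and rank 19 is 66.
Interpolate: 62 + 0.27·(66 − 62) = 62 + 0.27·4 = 63.08.

63.08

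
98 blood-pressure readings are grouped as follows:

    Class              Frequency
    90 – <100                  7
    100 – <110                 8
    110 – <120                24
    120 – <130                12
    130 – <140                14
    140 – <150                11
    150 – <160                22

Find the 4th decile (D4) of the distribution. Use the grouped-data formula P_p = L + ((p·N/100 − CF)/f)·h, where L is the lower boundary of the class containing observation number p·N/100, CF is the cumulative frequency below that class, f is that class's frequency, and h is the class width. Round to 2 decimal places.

N = 98; target position k = 40/100 · 98 = 39.2.
Cumulative frequencies: 7, 15, 39, 51, 65, 76, 98.
Observation 39.2 falls in the class 120 – <130.
L = 120, CF = 39, f = 12, h = 10.
P40 = 120 + ((39.2 − 39)/12)·10 = 120 + 0.166667 = 120.167.

120.17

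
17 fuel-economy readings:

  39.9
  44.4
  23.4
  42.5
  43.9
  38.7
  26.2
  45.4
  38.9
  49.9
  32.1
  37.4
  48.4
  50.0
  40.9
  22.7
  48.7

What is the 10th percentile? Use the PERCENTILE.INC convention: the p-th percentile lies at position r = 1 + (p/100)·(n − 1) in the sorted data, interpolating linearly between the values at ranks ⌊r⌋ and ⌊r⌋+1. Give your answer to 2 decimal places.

Sorted: 22.7, 23.4, 26.2, 32.1, 37.4, 38.7, 38.9, 39.9, 40.9, 42.5, 43.9, 44.4, 45.4, 48.4, 48.7, 49.9, 50.0.
n = 17.
r = 1 + (10/100)·(17 − 1) = 1 + 1.6 = 2.6.
Rank 2 is 23.4 and rank 3 is 26.2.
Interpolate: 23.4 + 0.6·(26.2 − 23.4) = 23.4 + 0.6·2.8 = 25.08.

25.08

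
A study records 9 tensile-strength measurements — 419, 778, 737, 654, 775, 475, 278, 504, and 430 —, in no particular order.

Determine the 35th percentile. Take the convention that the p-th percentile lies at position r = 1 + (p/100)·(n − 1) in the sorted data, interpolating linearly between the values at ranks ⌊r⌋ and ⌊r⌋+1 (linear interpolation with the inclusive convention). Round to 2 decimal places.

Sorted: 278, 419, 430, 475, 504, 654, 737, 775, 778.
n = 9.
r = 1 + (35/100)·(9 − 1) = 1 + 2.8 = 3.8.
Rank 3 is 430 and rank 4 is 475.
Interpolate: 430 + 0.8·(475 − 430) = 430 + 0.8·45 = 466.

466.00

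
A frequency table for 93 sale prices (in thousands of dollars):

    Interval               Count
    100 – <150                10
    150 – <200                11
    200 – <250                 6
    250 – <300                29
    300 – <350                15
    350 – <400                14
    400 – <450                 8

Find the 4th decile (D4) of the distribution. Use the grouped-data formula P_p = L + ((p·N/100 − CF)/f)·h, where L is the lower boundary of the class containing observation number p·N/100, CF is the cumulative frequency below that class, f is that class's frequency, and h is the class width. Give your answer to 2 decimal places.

N = 93; target position k = 40/100 · 93 = 37.2.
Cumulative frequencies: 10, 21, 27, 56, 71, 85, 93.
Observation 37.2 falls in the class 250 – <300.
L = 250, CF = 27, f = 29, h = 50.
P40 = 250 + ((37.2 − 27)/29)·50 = 250 + 17.5862 = 267.586.

267.59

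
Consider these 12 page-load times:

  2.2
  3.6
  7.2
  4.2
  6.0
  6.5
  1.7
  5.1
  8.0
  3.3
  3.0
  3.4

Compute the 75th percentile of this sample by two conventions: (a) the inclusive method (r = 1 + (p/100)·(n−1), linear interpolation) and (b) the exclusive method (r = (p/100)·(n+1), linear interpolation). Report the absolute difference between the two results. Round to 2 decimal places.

0.25

Sorted: 1.7, 2.2, 3.0, 3.3, 3.4, 3.6, 4.2, 5.1, 6.0, 6.5, 7.2, 8.0.
n = 12.
(a) r = 9.25; between ranks 9 (6.0) and 10 (6.5): 6.125.
(b) r = 9.75; between ranks 9 (6.0) and 10 (6.5): 6.375.
|6.125 − 6.375| = 0.25.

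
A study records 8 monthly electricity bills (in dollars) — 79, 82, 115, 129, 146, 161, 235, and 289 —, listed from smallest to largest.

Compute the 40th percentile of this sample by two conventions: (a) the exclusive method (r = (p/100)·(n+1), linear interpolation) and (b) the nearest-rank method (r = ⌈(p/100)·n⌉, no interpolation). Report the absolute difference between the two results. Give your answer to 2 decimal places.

n = 8.
(a) r = 3.6; between ranks 3 (115) and 4 (129): 123.4.
(b) the nearest-rank method: rank 4 → 129.
|123.4 − 129| = 5.6.

5.60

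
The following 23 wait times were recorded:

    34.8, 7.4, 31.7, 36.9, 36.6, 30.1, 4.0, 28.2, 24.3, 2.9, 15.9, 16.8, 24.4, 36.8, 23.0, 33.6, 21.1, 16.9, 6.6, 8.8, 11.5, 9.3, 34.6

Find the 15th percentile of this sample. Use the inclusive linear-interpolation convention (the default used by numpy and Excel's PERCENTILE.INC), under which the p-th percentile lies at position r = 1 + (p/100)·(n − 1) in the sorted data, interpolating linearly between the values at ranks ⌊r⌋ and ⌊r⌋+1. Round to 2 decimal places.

7.82

Sorted: 2.9, 4.0, 6.6, 7.4, 8.8, 9.3, 11.5, 15.9, 16.8, 16.9, 21.1, 23.0, 24.3, 24.4, 28.2, 30.1, 31.7, 33.6, 34.6, 34.8, 36.6, 36.8, 36.9.
n = 23.
r = 1 + (15/100)·(23 − 1) = 1 + 3.3 = 4.3.
Rank 4 is 7.4 and rank 5 is 8.8.
Interpolate: 7.4 + 0.3·(8.8 − 7.4) = 7.4 + 0.3·1.4 = 7.82.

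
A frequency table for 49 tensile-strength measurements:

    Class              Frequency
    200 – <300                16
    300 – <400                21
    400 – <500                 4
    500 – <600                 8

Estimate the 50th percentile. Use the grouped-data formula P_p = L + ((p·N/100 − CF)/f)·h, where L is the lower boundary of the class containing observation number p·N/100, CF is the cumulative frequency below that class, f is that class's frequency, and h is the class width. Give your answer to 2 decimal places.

340.48

N = 49; target position k = 50/100 · 49 = 24.5.
Cumulative frequencies: 16, 37, 41, 49.
Observation 24.5 falls in the class 300 – <400.
L = 300, CF = 16, f = 21, h = 100.
P50 = 300 + ((24.5 − 16)/21)·100 = 300 + 40.4762 = 340.476.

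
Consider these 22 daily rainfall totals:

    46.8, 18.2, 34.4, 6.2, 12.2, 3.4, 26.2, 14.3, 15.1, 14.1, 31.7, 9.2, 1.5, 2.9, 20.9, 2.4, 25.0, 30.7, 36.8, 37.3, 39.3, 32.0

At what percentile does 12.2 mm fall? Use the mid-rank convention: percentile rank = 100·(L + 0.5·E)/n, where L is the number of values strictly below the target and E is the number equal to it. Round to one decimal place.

29.5

Sorted: 1.5, 2.4, 2.9, 3.4, 6.2, 9.2, 12.2, 14.1, 14.3, 15.1, 18.2, 20.9, 25.0, 26.2, 30.7, 31.7, 32.0, 34.4, 36.8, 37.3, 39.3, 46.8.
Count below 12.2: L = 6; count equal: E = 1; n = 22.
Percentile rank = 100·(6 + 0.5·1)/22 = 100·6.5/22 = 29.55.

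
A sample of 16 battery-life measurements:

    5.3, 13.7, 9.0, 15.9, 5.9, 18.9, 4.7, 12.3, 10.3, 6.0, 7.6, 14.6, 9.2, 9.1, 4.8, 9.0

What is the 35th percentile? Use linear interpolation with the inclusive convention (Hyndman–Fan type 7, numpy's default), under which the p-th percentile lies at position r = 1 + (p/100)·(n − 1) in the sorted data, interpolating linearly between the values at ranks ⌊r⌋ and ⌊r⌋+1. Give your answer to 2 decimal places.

7.95

Sorted: 4.7, 4.8, 5.3, 5.9, 6.0, 7.6, 9.0, 9.0, 9.1, 9.2, 10.3, 12.3, 13.7, 14.6, 15.9, 18.9.
n = 16.
r = 1 + (35/100)·(16 − 1) = 1 + 5.25 = 6.25.
Rank 6 is 7.6 and rank 7 is 9.0.
Interpolate: 7.6 + 0.25·(9.0 − 7.6) = 7.6 + 0.25·1.4 = 7.95.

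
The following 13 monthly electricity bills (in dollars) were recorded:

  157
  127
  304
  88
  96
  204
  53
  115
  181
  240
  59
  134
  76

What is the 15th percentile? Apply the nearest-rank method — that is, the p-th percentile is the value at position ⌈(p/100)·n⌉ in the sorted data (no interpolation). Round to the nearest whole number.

Sorted: 53, 59, 76, 88, 96, 115, 127, 134, 157, 181, 204, 240, 304.
n = 13.
Position = ⌈15/100 · 13⌉ = ⌈1.95⌉ = 2.
The value at rank 2 is 59.

59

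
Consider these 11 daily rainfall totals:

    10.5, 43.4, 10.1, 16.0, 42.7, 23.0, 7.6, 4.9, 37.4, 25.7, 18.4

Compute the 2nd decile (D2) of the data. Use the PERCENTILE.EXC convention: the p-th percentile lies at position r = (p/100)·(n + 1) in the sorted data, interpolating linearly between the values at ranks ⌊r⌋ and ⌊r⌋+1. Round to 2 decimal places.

Sorted: 4.9, 7.6, 10.1, 10.5, 16.0, 18.4, 23.0, 25.7, 37.4, 42.7, 43.4.
n = 11.
r = (20/100)·(11 + 1) = 2.4.
Rank 2 is 7.6 and rank 3 is 10.1.
Interpolate: 7.6 + 0.4·(10.1 − 7.6) = 7.6 + 0.4·2.5 = 8.6.

8.60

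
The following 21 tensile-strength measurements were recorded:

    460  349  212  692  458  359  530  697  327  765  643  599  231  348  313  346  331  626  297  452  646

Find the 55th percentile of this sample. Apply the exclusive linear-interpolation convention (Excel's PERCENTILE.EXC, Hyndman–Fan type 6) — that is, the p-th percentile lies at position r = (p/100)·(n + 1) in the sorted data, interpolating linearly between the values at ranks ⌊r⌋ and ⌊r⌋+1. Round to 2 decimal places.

Sorted: 212, 231, 297, 313, 327, 331, 346, 348, 349, 359, 452, 458, 460, 530, 599, 626, 643, 646, 692, 697, 765.
n = 21.
r = (55/100)·(21 + 1) = 12.1.
Rank 12 is 458 and rank 13 is 460.
Interpolate: 458 + 0.1·(460 − 458) = 458 + 0.1·2 = 458.2.

458.20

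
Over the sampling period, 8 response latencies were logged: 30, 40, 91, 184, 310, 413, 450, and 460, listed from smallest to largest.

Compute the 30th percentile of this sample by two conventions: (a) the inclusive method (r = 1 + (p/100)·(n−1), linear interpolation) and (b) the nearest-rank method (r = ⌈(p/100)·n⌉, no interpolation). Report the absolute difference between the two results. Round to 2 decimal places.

n = 8.
(a) r = 3.1; between ranks 3 (91) and 4 (184): 100.3.
(b) the nearest-rank method: rank 3 → 91.
|100.3 − 91| = 9.3.

9.30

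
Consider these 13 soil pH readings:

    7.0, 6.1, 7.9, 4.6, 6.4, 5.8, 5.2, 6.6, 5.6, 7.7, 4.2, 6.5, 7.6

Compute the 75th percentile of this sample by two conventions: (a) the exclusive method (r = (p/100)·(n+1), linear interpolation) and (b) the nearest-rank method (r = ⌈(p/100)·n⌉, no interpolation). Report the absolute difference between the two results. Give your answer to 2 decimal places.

0.30

Sorted: 4.2, 4.6, 5.2, 5.6, 5.8, 6.1, 6.4, 6.5, 6.6, 7.0, 7.6, 7.7, 7.9.
n = 13.
(a) r = 10.5; between ranks 10 (7.0) and 11 (7.6): 7.3.
(b) the nearest-rank method: rank 10 → 7.
|7.3 − 7| = 0.3.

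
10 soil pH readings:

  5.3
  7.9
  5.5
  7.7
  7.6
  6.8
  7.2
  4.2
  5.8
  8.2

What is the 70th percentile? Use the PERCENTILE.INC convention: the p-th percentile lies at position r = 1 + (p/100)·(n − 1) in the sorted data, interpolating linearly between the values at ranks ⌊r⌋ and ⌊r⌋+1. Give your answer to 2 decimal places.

Sorted: 4.2, 5.3, 5.5, 5.8, 6.8, 7.2, 7.6, 7.7, 7.9, 8.2.
n = 10.
r = 1 + (70/100)·(10 − 1) = 1 + 6.3 = 7.3.
Rank 7 is 7.6 and rank 8 is 7.7.
Interpolate: 7.6 + 0.3·(7.7 − 7.6) = 7.6 + 0.3·0.1 = 7.63.

7.63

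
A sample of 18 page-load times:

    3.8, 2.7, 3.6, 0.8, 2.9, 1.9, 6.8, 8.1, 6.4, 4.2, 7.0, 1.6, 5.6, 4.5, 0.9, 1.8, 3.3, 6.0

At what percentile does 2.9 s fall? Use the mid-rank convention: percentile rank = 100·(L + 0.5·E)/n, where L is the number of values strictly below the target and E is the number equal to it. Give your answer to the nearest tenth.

Sorted: 0.8, 0.9, 1.6, 1.8, 1.9, 2.7, 2.9, 3.3, 3.6, 3.8, 4.2, 4.5, 5.6, 6.0, 6.4, 6.8, 7.0, 8.1.
Count below 2.9: L = 6; count equal: E = 1; n = 18.
Percentile rank = 100·(6 + 0.5·1)/18 = 100·6.5/18 = 36.11.

36.1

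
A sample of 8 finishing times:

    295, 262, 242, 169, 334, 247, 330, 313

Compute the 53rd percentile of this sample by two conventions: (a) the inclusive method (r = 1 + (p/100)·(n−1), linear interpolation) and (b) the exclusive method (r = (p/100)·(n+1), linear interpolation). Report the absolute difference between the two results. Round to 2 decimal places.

Sorted: 169, 242, 247, 262, 295, 313, 330, 334.
n = 8.
(a) r = 4.71; between ranks 4 (262) and 5 (295): 285.43.
(b) r = 4.77; between ranks 4 (262) and 5 (295): 287.41.
|285.43 − 287.41| = 1.98.

1.98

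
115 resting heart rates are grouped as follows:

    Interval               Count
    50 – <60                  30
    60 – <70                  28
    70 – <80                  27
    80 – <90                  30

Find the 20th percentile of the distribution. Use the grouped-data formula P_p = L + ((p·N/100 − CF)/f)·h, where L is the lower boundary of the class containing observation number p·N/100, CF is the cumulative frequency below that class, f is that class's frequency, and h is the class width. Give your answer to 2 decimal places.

57.67

N = 115; target position k = 20/100 · 115 = 23.
Cumulative frequencies: 30, 58, 85, 115.
Observation 23 falls in the class 50 – <60.
L = 50, CF = 0, f = 30, h = 10.
P20 = 50 + ((23 − 0)/30)·10 = 50 + 7.66667 = 57.6667.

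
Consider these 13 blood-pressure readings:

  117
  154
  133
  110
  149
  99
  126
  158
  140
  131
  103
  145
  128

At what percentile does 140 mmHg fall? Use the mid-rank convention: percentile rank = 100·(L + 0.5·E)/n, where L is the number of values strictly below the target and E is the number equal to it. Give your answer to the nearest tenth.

65.4

Sorted: 99, 103, 110, 117, 126, 128, 131, 133, 140, 145, 149, 154, 158.
Count below 140: L = 8; count equal: E = 1; n = 13.
Percentile rank = 100·(8 + 0.5·1)/13 = 100·8.5/13 = 65.38.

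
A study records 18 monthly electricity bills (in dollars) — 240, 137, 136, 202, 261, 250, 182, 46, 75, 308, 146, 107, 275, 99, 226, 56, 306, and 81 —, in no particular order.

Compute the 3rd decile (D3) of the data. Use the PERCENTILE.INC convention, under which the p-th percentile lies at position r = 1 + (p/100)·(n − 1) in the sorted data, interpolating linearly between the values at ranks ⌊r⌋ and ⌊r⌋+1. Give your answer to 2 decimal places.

109.90

Sorted: 46, 56, 75, 81, 99, 107, 136, 137, 146, 182, 202, 226, 240, 250, 261, 275, 306, 308.
n = 18.
r = 1 + (30/100)·(18 − 1) = 1 + 5.1 = 6.1.
Rank 6 is 107 and rank 7 is 136.
Interpolate: 107 + 0.1·(136 − 107) = 107 + 0.1·29 = 109.9.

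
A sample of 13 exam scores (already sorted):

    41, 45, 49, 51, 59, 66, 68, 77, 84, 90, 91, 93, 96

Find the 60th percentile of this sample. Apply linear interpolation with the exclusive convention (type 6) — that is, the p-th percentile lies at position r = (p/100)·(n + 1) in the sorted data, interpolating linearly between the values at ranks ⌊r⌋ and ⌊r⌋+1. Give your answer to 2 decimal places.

n = 13.
r = (60/100)·(13 + 1) = 8.4.
Rank 8 is 77 and rank 9 is 84.
Interpolate: 77 + 0.4·(84 − 77) = 77 + 0.4·7 = 79.8.

79.80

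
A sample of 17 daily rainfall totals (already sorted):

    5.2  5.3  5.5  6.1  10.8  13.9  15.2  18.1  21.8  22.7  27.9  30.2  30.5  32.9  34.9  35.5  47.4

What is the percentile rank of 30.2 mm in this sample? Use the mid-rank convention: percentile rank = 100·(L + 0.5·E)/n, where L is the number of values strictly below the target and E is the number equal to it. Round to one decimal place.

67.6

Count below 30.2: L = 11; count equal: E = 1; n = 17.
Percentile rank = 100·(11 + 0.5·1)/17 = 100·11.5/17 = 67.65.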